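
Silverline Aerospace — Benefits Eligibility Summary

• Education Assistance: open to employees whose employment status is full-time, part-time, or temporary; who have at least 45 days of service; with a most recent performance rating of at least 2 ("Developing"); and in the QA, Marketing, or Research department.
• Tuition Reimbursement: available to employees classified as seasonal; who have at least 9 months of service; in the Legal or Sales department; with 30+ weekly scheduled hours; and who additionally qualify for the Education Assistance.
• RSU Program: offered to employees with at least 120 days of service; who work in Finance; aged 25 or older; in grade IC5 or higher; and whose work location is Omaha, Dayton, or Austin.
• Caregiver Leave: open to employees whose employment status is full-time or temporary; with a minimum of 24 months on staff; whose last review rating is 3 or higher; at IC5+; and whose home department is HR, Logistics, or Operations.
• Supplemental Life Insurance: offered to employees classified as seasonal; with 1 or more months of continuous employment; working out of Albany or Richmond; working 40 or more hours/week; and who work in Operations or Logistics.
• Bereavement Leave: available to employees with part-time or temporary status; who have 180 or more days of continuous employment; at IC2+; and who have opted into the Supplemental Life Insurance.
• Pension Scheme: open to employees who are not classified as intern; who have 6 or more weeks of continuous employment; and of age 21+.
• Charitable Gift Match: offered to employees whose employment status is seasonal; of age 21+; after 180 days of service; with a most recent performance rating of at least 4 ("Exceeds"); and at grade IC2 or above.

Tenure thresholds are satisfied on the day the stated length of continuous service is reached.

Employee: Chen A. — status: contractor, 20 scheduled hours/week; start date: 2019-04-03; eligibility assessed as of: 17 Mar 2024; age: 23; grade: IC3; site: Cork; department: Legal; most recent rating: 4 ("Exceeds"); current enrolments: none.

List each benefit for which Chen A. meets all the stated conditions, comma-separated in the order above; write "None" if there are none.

Service from 2019-04-03 to 17 Mar 2024: 1810 days.
Education Assistance — status contractor ✗ (requires full-time, part-time, or temporary) → not eligible.
Tuition Reimbursement — status contractor ✗ (requires seasonal) → not eligible.
RSU Program — service 1810 days ≥ 120 days ✓; dept Legal ✗ → not eligible.
Caregiver Leave — status contractor ✗ (requires full-time or temporary) → not eligible.
Supplemental Life Insurance — status contractor ✗ (requires seasonal) → not eligible.
Bereavement Leave — status contractor ✗ (requires part-time or temporary) → not eligible.
Pension Scheme — status contractor ✓ (not excluded); service 1810 days ≥ 6 weeks (≈42 days) ✓; age 23 ≥ 21 ✓ → eligible.
Charitable Gift Match — status contractor ✗ (requires seasonal) → not eligible.

Pension Scheme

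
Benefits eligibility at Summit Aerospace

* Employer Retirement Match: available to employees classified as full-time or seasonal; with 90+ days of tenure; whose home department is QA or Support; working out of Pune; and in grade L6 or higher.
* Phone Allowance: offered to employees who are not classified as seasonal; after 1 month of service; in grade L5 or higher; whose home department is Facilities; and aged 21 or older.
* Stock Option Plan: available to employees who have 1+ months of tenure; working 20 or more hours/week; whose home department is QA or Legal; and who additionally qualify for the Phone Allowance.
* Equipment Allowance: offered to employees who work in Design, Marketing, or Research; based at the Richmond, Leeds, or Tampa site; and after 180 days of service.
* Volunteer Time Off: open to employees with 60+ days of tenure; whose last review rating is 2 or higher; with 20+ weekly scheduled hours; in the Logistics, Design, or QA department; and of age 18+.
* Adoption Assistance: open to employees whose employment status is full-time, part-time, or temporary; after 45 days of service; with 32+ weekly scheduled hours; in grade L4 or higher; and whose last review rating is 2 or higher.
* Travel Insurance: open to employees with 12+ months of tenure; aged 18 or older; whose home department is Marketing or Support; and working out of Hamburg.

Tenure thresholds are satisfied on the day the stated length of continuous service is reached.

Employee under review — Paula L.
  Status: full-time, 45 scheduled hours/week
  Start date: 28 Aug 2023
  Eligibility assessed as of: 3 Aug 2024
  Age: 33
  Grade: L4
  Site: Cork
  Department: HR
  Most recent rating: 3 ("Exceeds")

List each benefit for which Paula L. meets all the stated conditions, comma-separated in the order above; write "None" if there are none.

Service from 28 Aug 2023 to 3 Aug 2024: 341 days.
Employer Retirement Match — status full-time ✓; service 341 days ≥ 90 days ✓; dept HR ✗ → not eligible.
Phone Allowance — status full-time ✓ (not excluded); service 341 days ≥ 1 month (≈30 days) ✓; grade L4 < L5 ✗ → not eligible.
Stock Option Plan — service 341 days ≥ 1 month (≈30 days) ✓; 45 hrs/wk ≥ 20 ✓; dept HR ✗ → not eligible.
Equipment Allowance — dept HR ✗ → not eligible.
Volunteer Time Off — service 341 days ≥ 60 days ✓; rating 3 ≥ 2 ✓; 45 hrs/wk ≥ 20 ✓; dept HR ✗ → not eligible.
Adoption Assistance — status full-time ✓; service 341 days ≥ 45 days ✓; 45 hrs/wk ≥ 32 ✓; grade L4 ≥ L4 ✓; rating 3 ≥ 2 ✓ → eligible.
Travel Insurance — service 341 days < 12 months (≈360 days) ✗ → not eligible.

Adoption Assistance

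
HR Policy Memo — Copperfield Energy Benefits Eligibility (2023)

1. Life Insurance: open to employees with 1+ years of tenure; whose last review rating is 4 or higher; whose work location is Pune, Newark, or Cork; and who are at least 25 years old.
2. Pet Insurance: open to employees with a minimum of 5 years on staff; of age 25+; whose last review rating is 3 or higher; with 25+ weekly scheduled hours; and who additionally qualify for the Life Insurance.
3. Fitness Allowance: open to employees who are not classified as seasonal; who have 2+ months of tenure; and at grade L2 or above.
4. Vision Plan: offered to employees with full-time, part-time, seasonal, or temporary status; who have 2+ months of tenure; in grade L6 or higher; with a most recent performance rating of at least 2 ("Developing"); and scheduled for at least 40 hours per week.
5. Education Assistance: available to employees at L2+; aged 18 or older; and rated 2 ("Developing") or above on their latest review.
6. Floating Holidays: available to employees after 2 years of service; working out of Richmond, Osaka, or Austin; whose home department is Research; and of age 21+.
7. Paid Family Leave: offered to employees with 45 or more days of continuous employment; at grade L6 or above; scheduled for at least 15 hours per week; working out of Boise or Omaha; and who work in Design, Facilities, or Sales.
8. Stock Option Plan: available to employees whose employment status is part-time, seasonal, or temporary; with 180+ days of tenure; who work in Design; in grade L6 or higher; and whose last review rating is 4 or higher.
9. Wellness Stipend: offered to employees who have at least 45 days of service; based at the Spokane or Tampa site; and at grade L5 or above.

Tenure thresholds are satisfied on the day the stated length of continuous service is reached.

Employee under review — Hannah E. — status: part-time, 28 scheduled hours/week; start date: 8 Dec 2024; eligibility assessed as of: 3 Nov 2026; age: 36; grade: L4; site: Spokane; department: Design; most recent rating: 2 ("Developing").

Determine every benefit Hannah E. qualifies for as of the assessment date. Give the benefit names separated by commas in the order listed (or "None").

Fitness Allowance, Education Assistance

Service from 8 Dec 2024 to 3 Nov 2026: 695 days.
Life Insurance — service 695 days ≥ 1 year (≈365 days) ✓; rating 2 < 4 ✗ → not eligible.
Pet Insurance — service 695 days < 5 years (≈1825 days) ✗ → not eligible.
Fitness Allowance — status part-time ✓ (not excluded); service 695 days ≥ 2 months (≈60 days) ✓; grade L4 ≥ L2 ✓ → eligible.
Vision Plan — status part-time ✓; service 695 days ≥ 2 months (≈60 days) ✓; grade L4 < L6 ✗ → not eligible.
Education Assistance — grade L4 ≥ L2 ✓; age 36 ≥ 18 ✓; rating 2 ≥ 2 ✓ → eligible.
Floating Holidays — service 695 days < 2 years (≈730 days) ✗ → not eligible.
Paid Family Leave — service 695 days ≥ 45 days ✓; grade L4 < L6 ✗ → not eligible.
Stock Option Plan — status part-time ✓; service 695 days ≥ 180 days ✓; dept Design ✓; grade L4 < L6 ✗ → not eligible.
Wellness Stipend — service 695 days ≥ 45 days ✓; site Spokane ✓; grade L4 < L5 ✗ → not eligible.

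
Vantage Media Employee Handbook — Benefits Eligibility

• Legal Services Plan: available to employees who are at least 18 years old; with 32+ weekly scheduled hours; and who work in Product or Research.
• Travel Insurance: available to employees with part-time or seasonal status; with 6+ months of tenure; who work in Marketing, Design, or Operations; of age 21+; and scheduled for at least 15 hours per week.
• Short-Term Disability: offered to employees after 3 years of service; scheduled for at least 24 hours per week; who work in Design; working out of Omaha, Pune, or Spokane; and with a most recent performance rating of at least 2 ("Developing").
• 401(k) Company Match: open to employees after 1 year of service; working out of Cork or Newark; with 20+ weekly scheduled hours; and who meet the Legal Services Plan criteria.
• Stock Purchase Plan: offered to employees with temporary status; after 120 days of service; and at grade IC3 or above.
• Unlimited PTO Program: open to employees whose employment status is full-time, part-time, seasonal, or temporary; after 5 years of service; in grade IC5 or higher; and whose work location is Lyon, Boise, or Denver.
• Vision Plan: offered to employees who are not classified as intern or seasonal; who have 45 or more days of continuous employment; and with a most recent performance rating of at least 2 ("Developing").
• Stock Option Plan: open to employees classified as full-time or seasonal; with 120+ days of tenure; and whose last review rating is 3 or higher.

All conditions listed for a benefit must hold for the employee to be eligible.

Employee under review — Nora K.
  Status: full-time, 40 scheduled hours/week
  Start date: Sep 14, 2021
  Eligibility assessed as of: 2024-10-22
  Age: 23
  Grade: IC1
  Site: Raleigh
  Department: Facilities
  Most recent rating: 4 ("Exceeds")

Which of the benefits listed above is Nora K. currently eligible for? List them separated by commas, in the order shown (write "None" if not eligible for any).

Vision Plan, Stock Option Plan

Service from Sep 14, 2021 to 2024-10-22: 1134 days.
Legal Services Plan — age 23 ≥ 18 ✓; 40 hrs/wk ≥ 32 ✓; dept Facilities ✗ → not eligible.
Travel Insurance — status full-time ✗ (requires part-time or seasonal) → not eligible.
Short-Term Disability — service 1134 days ≥ 3 years (≈1095 days) ✓; 40 hrs/wk ≥ 24 ✓; dept Facilities ✗ → not eligible.
401(k) Company Match — service 1134 days ≥ 1 year (≈365 days) ✓; site Raleigh ✗ (not Cork or Newark) → not eligible.
Stock Purchase Plan — status full-time ✗ (requires temporary) → not eligible.
Unlimited PTO Program — status full-time ✓; service 1134 days < 5 years (≈1825 days) ✗ → not eligible.
Vision Plan — status full-time ✓ (not excluded); service 1134 days ≥ 45 days ✓; rating 4 ≥ 2 ✓ → eligible.
Stock Option Plan — status full-time ✓; service 1134 days ≥ 120 days ✓; rating 4 ≥ 3 ✓ → eligible.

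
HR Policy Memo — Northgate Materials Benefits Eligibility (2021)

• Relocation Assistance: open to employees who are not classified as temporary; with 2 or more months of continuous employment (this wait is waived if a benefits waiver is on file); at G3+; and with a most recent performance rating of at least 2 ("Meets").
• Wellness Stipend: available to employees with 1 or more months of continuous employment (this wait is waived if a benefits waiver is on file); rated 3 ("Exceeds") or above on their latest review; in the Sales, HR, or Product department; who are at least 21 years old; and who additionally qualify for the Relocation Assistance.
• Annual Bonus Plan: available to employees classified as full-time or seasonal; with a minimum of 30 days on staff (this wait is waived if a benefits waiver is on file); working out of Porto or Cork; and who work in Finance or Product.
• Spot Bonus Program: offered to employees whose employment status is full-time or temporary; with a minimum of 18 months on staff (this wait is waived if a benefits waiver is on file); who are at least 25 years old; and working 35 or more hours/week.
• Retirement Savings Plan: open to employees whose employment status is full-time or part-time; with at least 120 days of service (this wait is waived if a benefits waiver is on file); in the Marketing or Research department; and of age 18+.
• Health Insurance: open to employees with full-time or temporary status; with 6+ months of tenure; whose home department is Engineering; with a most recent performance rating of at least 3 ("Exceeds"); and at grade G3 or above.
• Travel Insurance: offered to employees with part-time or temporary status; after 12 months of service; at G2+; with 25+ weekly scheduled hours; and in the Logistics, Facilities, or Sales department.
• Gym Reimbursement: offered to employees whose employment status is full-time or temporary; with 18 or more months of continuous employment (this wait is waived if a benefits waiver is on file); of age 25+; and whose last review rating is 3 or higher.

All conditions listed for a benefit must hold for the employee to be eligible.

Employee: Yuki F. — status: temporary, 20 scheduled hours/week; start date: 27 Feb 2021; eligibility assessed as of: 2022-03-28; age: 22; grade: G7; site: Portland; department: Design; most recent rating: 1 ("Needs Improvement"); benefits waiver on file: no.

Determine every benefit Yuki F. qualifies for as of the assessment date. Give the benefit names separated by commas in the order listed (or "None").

Service from 27 Feb 2021 to 2022-03-28: 394 days.
Relocation Assistance — status temporary ✗ (excluded) → not eligible.
Wellness Stipend — no waiver, service 394 days ≥ 1 month (≈30 days) ✓; rating 1 < 3 ✗ → not eligible.
Annual Bonus Plan — status temporary ✗ (requires full-time or seasonal) → not eligible.
Spot Bonus Program — status temporary ✓; no waiver, service 394 days < 18 months (≈540 days) ✗ → not eligible.
Retirement Savings Plan — status temporary ✗ (requires full-time or part-time) → not eligible.
Health Insurance — status temporary ✓; service 394 days ≥ 6 months (≈180 days) ✓; dept Design ✗ → not eligible.
Travel Insurance — status temporary ✓; service 394 days ≥ 12 months (≈360 days) ✓; grade G7 ≥ G2 ✓; 20 hrs/wk < 25 ✗ → not eligible.
Gym Reimbursement — status temporary ✓; no waiver, service 394 days < 18 months (≈540 days) ✗ → not eligible.

None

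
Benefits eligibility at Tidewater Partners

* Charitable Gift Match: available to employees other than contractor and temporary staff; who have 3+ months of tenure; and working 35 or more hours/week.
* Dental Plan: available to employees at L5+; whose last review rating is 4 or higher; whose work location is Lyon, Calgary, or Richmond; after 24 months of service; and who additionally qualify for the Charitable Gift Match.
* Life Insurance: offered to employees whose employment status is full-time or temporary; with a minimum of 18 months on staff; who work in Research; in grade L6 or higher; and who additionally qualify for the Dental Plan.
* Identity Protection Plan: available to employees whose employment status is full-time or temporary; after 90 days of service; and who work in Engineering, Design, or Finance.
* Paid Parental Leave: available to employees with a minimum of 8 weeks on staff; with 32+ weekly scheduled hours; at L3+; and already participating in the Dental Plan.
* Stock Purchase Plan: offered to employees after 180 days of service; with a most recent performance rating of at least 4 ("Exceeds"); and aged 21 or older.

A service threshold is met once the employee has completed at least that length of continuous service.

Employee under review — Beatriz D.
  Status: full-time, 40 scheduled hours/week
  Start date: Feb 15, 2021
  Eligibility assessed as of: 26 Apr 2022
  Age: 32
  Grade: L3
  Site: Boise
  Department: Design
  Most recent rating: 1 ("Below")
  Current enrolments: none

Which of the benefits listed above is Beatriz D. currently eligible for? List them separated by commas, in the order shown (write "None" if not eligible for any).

Service from Feb 15, 2021 to 26 Apr 2022: 435 days.
Charitable Gift Match — status full-time ✓ (not excluded); service 435 days ≥ 3 months (≈90 days) ✓; 40 hrs/wk ≥ 35 ✓ → eligible.
Dental Plan — grade L3 < L5 ✗ → not eligible.
Life Insurance — status full-time ✓; service 435 days < 18 months (≈540 days) ✗ → not eligible.
Identity Protection Plan — status full-time ✓; service 435 days ≥ 90 days ✓; dept Design ✓ → eligible.
Paid Parental Leave — service 435 days ≥ 8 weeks (≈56 days) ✓; 40 hrs/wk ≥ 32 ✓; grade L3 ≥ L3 ✓; not enrolled in Dental Plan ✗ → not eligible.
Stock Purchase Plan — service 435 days ≥ 180 days ✓; rating 1 < 4 ✗ → not eligible.

Charitable Gift Match, Identity Protection Plan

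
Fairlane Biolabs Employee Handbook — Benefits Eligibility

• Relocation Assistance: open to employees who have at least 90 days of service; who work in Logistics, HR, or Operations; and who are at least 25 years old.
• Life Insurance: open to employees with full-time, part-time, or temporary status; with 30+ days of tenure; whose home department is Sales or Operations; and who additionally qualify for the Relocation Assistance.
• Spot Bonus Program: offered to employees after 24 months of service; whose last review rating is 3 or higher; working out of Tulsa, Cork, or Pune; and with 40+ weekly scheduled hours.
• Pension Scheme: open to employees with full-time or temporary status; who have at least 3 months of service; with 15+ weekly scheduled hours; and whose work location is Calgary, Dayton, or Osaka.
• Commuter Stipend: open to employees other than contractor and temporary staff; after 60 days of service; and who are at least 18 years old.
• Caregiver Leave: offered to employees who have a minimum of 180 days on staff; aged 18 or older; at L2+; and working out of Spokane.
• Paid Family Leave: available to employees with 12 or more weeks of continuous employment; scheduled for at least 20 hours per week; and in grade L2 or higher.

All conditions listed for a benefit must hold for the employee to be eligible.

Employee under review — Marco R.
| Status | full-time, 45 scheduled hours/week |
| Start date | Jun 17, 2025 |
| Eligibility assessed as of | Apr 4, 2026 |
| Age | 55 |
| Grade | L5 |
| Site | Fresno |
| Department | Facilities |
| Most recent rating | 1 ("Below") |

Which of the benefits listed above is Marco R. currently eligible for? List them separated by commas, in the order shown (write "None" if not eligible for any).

Service from Jun 17, 2025 to Apr 4, 2026: 291 days.
Relocation Assistance — service 291 days ≥ 90 days ✓; dept Facilities ✗ → not eligible.
Life Insurance — status full-time ✓; service 291 days ≥ 30 days ✓; dept Facilities ✗ → not eligible.
Spot Bonus Program — service 291 days < 24 months (≈720 days) ✗ → not eligible.
Pension Scheme — status full-time ✓; service 291 days ≥ 3 months (≈90 days) ✓; 45 hrs/wk ≥ 15 ✓; site Fresno ✗ (not Calgary, Dayton, or Osaka) → not eligible.
Commuter Stipend — status full-time ✓ (not excluded); service 291 days ≥ 60 days ✓; age 55 ≥ 18 ✓ → eligible.
Caregiver Leave — service 291 days ≥ 180 days ✓; age 55 ≥ 18 ✓; grade L5 ≥ L2 ✓; site Fresno ✗ (not Spokane) → not eligible.
Paid Family Leave — service 291 days ≥ 12 weeks (≈84 days) ✓; 45 hrs/wk ≥ 20 ✓; grade L5 ≥ L2 ✓ → eligible.

Commuter Stipend, Paid Family Leave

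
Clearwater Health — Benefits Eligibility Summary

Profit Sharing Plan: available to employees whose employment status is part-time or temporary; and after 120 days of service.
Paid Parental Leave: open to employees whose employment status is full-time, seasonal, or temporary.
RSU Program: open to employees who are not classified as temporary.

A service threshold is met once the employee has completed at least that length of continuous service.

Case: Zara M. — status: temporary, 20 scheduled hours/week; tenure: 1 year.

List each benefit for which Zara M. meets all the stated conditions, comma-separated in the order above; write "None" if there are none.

Profit Sharing Plan, Paid Parental Leave

Profit Sharing Plan — status temporary ✓; service 1 year ≥ 120 days ✓ → eligible.
Paid Parental Leave — status temporary ✓ → eligible.
RSU Program — status temporary ✗ (excluded) → not eligible.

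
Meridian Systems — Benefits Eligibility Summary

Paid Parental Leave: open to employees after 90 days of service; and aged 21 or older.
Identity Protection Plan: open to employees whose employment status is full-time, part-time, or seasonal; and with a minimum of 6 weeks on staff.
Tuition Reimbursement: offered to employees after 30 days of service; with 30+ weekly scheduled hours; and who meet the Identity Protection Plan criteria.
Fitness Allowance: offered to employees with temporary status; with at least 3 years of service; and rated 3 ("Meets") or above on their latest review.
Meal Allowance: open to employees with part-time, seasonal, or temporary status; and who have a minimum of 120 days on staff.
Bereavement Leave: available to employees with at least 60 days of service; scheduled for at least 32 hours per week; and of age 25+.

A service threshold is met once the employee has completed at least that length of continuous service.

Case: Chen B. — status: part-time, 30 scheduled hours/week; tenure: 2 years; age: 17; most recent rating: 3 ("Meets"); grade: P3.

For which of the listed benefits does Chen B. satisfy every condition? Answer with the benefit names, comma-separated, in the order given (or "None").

Identity Protection Plan, Tuition Reimbursement, Meal Allowance

Paid Parental Leave — service 2 years ≥ 90 days ✓; age 17 < 21 ✗ → not eligible.
Identity Protection Plan — status part-time ✓; service 2 years ≥ 6 weeks (≈42 days) ✓ → eligible.
Tuition Reimbursement — service 2 years ≥ 30 days ✓; 30 hrs/wk ≥ 30 ✓; eligible for Identity Protection Plan ✓ → eligible.
Fitness Allowance — status part-time ✗ (requires temporary) → not eligible.
Meal Allowance — status part-time ✓; service 2 years ≥ 120 days ✓ → eligible.
Bereavement Leave — service 2 years ≥ 60 days ✓; 30 hrs/wk < 32 ✗ → not eligible.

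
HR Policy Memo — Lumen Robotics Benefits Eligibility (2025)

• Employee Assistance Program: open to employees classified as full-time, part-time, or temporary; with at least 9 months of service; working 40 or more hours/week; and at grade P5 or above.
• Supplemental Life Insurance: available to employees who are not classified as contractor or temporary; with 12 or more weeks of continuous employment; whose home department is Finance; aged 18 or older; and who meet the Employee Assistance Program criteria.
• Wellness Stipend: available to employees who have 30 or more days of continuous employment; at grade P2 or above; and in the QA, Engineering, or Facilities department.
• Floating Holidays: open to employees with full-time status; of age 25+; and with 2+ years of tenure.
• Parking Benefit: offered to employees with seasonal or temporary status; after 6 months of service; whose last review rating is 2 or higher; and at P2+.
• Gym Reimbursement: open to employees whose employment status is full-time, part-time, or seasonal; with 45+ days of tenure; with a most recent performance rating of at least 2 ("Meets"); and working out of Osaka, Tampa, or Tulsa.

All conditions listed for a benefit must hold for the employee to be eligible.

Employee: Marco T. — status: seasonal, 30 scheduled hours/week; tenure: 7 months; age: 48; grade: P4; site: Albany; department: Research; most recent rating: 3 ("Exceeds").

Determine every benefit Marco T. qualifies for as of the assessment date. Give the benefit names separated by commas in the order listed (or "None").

Employee Assistance Program — status seasonal ✗ (requires full-time, part-time, or temporary) → not eligible.
Supplemental Life Insurance — status seasonal ✓ (not excluded); service 7 months ≥ 12 weeks (≈84 days) ✓; dept Research ✗ → not eligible.
Wellness Stipend — service 7 months ≥ 30 days ✓; grade P4 ≥ P2 ✓; dept Research ✗ → not eligible.
Floating Holidays — status seasonal ✗ (requires full-time) → not eligible.
Parking Benefit — status seasonal ✓; service 7 months ≥ 6 months ✓; rating 3 ≥ 2 ✓; grade P4 ≥ P2 ✓ → eligible.
Gym Reimbursement — status seasonal ✓; service 7 months ≥ 45 days ✓; rating 3 ≥ 2 ✓; site Albany ✗ (not Osaka, Tampa, or Tulsa) → not eligible.

Parking Benefit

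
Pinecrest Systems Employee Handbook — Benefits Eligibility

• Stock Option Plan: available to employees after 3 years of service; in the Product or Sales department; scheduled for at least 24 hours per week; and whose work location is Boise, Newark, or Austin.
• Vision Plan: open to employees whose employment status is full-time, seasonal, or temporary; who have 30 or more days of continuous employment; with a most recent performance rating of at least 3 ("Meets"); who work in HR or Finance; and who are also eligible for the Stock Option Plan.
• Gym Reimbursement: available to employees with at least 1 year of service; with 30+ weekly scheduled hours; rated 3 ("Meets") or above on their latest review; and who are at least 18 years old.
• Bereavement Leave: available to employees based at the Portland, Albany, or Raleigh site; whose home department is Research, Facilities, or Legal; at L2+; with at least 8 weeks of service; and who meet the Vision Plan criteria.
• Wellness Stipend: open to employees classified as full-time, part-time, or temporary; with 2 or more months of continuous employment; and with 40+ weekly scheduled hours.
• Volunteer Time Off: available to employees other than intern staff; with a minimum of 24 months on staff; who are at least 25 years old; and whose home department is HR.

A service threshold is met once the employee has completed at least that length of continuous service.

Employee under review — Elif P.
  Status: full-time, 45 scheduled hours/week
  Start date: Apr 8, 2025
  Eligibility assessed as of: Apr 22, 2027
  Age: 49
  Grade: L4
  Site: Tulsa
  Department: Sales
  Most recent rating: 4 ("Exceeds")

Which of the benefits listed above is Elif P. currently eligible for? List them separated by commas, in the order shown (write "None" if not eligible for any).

Gym Reimbursement, Wellness Stipend

Service from Apr 8, 2025 to Apr 22, 2027: 744 days.
Stock Option Plan — service 744 days < 3 years (≈1095 days) ✗ → not eligible.
Vision Plan — status full-time ✓; service 744 days ≥ 30 days ✓; rating 4 ≥ 3 ✓; dept Sales ✗ → not eligible.
Gym Reimbursement — service 744 days ≥ 1 year (≈365 days) ✓; 45 hrs/wk ≥ 30 ✓; rating 4 ≥ 3 ✓; age 49 ≥ 18 ✓ → eligible.
Bereavement Leave — site Tulsa ✗ (not Portland, Albany, or Raleigh) → not eligible.
Wellness Stipend — status full-time ✓; service 744 days ≥ 2 months (≈60 days) ✓; 45 hrs/wk ≥ 40 ✓ → eligible.
Volunteer Time Off — status full-time ✓ (not excluded); service 744 days ≥ 24 months (≈720 days) ✓; age 49 ≥ 25 ✓; dept Sales ✗ → not eligible.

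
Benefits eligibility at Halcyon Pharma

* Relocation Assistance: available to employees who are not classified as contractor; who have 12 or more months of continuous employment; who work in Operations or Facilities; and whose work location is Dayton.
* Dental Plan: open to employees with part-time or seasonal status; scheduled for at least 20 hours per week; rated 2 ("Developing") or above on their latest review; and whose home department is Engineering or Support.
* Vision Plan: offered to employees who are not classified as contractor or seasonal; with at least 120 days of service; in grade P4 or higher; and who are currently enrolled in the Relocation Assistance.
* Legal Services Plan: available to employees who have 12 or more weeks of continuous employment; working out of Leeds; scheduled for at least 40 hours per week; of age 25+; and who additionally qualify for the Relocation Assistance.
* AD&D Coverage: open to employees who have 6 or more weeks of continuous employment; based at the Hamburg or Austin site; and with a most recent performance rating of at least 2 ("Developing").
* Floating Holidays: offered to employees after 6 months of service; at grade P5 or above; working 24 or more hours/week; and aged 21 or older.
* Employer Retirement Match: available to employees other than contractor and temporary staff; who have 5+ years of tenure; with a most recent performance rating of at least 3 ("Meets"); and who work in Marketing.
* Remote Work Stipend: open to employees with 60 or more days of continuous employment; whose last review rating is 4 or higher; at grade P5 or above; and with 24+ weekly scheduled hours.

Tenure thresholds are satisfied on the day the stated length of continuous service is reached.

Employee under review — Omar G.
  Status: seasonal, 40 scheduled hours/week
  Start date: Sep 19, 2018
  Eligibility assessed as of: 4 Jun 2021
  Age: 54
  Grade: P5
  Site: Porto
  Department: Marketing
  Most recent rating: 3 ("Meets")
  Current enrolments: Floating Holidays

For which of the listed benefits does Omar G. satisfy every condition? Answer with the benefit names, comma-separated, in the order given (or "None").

Floating Holidays

Service from Sep 19, 2018 to 4 Jun 2021: 989 days.
Relocation Assistance — status seasonal ✓ (not excluded); service 989 days ≥ 12 months (≈360 days) ✓; dept Marketing ✗ → not eligible.
Dental Plan — status seasonal ✓; 40 hrs/wk ≥ 20 ✓; rating 3 ≥ 2 ✓; dept Marketing ✗ → not eligible.
Vision Plan — status seasonal ✗ (excluded) → not eligible.
Legal Services Plan — service 989 days ≥ 12 weeks (≈84 days) ✓; site Porto ✗ (not Leeds) → not eligible.
AD&D Coverage — service 989 days ≥ 6 weeks (≈42 days) ✓; site Porto ✗ (not Hamburg or Austin) → not eligible.
Floating Holidays — service 989 days ≥ 6 months (≈180 days) ✓; grade P5 ≥ P5 ✓; 40 hrs/wk ≥ 24 ✓; age 54 ≥ 21 ✓ → eligible.
Employer Retirement Match — status seasonal ✓ (not excluded); service 989 days < 5 years (≈1825 days) ✗ → not eligible.
Remote Work Stipend — service 989 days ≥ 60 days ✓; rating 3 < 4 ✗ → not eligible.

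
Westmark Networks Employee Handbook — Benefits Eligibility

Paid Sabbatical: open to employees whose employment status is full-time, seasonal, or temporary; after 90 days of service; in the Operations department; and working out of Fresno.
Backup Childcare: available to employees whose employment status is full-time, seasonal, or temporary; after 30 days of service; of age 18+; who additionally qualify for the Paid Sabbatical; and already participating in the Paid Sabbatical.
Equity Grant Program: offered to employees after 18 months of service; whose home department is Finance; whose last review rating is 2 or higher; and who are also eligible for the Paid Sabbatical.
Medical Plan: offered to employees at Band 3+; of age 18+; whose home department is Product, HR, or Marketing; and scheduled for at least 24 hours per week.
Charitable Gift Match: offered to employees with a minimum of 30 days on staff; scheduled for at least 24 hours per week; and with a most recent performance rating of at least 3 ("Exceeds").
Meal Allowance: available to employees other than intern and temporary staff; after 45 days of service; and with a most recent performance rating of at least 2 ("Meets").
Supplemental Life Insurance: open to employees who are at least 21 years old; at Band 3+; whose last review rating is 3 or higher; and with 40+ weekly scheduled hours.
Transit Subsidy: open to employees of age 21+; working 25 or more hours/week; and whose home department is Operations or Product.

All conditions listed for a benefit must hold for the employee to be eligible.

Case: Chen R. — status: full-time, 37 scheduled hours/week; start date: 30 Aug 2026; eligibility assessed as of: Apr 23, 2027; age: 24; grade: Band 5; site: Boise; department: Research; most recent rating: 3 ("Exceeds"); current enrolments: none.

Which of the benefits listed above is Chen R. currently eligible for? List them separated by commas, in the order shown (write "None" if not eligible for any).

Service from 30 Aug 2026 to Apr 23, 2027: 236 days.
Paid Sabbatical — status full-time ✓; service 236 days ≥ 90 days ✓; dept Research ✗ → not eligible.
Backup Childcare — status full-time ✓; service 236 days ≥ 30 days ✓; age 24 ≥ 18 ✓; not eligible for Paid Sabbatical ✗ → not eligible.
Equity Grant Program — service 236 days < 18 months (≈540 days) ✗ → not eligible.
Medical Plan — grade Band 5 ≥ Band 3 ✓; age 24 ≥ 18 ✓; dept Research ✗ → not eligible.
Charitable Gift Match — service 236 days ≥ 30 days ✓; 37 hrs/wk ≥ 24 ✓; rating 3 ≥ 3 ✓ → eligible.
Meal Allowance — status full-time ✓ (not excluded); service 236 days ≥ 45 days ✓; rating 3 ≥ 2 ✓ → eligible.
Supplemental Life Insurance — age 24 ≥ 21 ✓; grade Band 5 ≥ Band 3 ✓; rating 3 ≥ 3 ✓; 37 hrs/wk < 40 ✗ → not eligible.
Transit Subsidy — age 24 ≥ 21 ✓; 37 hrs/wk ≥ 25 ✓; dept Research ✗ → not eligible.

Charitable Gift Match, Meal Allowance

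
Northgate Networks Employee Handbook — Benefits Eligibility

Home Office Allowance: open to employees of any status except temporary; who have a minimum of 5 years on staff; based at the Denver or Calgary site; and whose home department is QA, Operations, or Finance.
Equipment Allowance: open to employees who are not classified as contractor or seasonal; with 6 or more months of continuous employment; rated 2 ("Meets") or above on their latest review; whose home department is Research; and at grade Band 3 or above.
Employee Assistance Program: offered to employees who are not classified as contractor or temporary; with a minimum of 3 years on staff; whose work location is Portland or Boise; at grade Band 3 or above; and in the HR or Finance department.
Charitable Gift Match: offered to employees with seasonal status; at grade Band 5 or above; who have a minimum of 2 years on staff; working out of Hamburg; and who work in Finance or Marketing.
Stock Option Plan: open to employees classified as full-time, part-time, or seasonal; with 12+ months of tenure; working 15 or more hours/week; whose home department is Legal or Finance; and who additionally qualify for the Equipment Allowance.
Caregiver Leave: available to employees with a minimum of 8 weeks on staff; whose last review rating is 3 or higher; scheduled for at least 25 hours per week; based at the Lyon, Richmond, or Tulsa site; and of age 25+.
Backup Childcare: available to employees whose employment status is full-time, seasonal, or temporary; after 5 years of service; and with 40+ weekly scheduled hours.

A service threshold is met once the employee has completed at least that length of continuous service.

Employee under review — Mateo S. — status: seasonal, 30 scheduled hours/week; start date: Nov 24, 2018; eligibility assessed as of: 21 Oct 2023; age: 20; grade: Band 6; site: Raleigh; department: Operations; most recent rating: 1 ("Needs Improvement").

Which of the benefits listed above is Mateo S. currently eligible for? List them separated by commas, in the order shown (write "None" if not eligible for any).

None

Service from Nov 24, 2018 to 21 Oct 2023: 1792 days.
Home Office Allowance — status seasonal ✓ (not excluded); service 1792 days < 5 years (≈1825 days) ✗ → not eligible.
Equipment Allowance — status seasonal ✗ (excluded) → not eligible.
Employee Assistance Program — status seasonal ✓ (not excluded); service 1792 days ≥ 3 years (≈1095 days) ✓; site Raleigh ✗ (not Portland or Boise) → not eligible.
Charitable Gift Match — status seasonal ✓; grade Band 6 ≥ Band 5 ✓; service 1792 days ≥ 2 years (≈730 days) ✓; site Raleigh ✗ (not Hamburg) → not eligible.
Stock Option Plan — status seasonal ✓; service 1792 days ≥ 12 months (≈360 days) ✓; 30 hrs/wk ≥ 15 ✓; dept Operations ✗ → not eligible.
Caregiver Leave — service 1792 days ≥ 8 weeks (≈56 days) ✓; rating 1 < 3 ✗ → not eligible.
Backup Childcare — status seasonal ✓; service 1792 days < 5 years (≈1825 days) ✗ → not eligible.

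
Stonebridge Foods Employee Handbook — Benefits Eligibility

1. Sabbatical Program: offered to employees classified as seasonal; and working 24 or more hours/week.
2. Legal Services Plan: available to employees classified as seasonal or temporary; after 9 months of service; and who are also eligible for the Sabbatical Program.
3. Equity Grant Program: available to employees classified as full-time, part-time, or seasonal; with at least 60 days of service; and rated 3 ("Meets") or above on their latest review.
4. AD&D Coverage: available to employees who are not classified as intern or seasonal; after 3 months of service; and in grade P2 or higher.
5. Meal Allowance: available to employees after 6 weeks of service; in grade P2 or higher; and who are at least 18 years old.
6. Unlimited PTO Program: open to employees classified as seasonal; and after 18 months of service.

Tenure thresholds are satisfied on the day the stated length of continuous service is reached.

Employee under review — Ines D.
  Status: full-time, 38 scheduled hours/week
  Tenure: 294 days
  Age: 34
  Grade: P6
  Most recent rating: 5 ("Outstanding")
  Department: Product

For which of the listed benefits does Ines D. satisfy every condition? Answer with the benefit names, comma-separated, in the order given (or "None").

Sabbatical Program — status full-time ✗ (requires seasonal) → not eligible.
Legal Services Plan — status full-time ✗ (requires seasonal or temporary) → not eligible.
Equity Grant Program — status full-time ✓; service 294 days ≥ 60 days ✓; rating 5 ≥ 3 ✓ → eligible.
AD&D Coverage — status full-time ✓ (not excluded); service 294 days ≥ 3 months (≈90 days) ✓; grade P6 ≥ P2 ✓ → eligible.
Meal Allowance — service 294 days ≥ 6 weeks (≈42 days) ✓; grade P6 ≥ P2 ✓; age 34 ≥ 18 ✓ → eligible.
Unlimited PTO Program — status full-time ✗ (requires seasonal) → not eligible.

Equity Grant Program, AD&D Coverage, Meal Allowance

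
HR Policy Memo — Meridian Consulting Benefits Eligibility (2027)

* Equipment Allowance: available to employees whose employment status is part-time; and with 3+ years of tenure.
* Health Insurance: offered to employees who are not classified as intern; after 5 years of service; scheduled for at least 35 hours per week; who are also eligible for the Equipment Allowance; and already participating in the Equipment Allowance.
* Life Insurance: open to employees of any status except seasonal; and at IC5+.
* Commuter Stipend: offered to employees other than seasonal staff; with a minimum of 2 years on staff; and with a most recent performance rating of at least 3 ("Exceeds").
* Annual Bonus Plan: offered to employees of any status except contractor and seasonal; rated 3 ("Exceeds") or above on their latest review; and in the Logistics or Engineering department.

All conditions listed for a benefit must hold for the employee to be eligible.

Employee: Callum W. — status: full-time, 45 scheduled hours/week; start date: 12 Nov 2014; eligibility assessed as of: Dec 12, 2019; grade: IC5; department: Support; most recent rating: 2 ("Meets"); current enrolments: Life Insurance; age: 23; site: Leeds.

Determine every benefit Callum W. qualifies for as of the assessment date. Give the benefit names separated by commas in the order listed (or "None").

Life Insurance

Service from 12 Nov 2014 to Dec 12, 2019: 1856 days.
Equipment Allowance — status full-time ✗ (requires part-time) → not eligible.
Health Insurance — status full-time ✓ (not excluded); service 1856 days ≥ 5 years (≈1825 days) ✓; 45 hrs/wk ≥ 35 ✓; not eligible for Equipment Allowance ✗ → not eligible.
Life Insurance — status full-time ✓ (not excluded); grade IC5 ≥ IC5 ✓ → eligible.
Commuter Stipend — status full-time ✓ (not excluded); service 1856 days ≥ 2 years (≈730 days) ✓; rating 2 < 3 ✗ → not eligible.
Annual Bonus Plan — status full-time ✓ (not excluded); rating 2 < 3 ✗ → not eligible.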